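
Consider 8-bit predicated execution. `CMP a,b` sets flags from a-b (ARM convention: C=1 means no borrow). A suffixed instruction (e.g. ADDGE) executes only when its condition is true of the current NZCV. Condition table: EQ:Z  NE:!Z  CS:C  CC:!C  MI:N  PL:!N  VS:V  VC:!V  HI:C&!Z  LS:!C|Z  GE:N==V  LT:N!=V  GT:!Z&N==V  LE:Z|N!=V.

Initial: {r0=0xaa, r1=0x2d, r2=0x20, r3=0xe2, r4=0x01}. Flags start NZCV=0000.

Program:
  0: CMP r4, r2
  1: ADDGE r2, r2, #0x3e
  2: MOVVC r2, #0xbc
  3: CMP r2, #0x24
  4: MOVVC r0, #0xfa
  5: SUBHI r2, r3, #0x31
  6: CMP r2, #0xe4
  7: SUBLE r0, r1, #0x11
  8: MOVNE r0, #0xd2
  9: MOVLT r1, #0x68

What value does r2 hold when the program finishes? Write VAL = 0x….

VAL = 0xb1

[0] flags=1000 → (cmp)
[1] flags=1000 GE?F → skip
[2] flags=1000 VC?T → r2=0xbc
[3] flags=1010 → (cmp)
[4] flags=1010 VC?T → r0=0xfa
[5] flags=1010 HI?T → r2=0xb1
[6] flags=1000 → (cmp)
[7] flags=1000 LE?T → r0=0x1c
[8] flags=1000 NE?T → r0=0xd2
[9] flags=1000 LT?T → r1=0x68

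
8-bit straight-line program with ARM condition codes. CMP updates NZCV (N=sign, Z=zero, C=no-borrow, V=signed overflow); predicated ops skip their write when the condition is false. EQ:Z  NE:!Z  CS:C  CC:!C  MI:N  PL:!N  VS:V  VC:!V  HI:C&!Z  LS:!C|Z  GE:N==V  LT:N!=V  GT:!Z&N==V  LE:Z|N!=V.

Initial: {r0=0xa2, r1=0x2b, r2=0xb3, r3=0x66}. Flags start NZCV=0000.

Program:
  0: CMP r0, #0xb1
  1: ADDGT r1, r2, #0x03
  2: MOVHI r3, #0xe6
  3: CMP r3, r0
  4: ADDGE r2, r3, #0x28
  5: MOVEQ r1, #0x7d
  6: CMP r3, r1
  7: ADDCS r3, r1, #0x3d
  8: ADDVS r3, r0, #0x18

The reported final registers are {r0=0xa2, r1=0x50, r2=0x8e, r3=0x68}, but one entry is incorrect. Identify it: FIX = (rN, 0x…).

FIX = (r1, 0x2b)

[0] flags=1000 → (cmp)
[1] flags=1000 GT?F → skip
[2] flags=1000 HI?F → skip
[3] flags=1001 → (cmp)
[4] flags=1001 GE?T → r2=0x8e
[5] flags=1001 EQ?F → skip
[6] flags=0010 → (cmp)
[7] flags=0010 CS?T → r3=0x68
[8] flags=0010 VS?F → skip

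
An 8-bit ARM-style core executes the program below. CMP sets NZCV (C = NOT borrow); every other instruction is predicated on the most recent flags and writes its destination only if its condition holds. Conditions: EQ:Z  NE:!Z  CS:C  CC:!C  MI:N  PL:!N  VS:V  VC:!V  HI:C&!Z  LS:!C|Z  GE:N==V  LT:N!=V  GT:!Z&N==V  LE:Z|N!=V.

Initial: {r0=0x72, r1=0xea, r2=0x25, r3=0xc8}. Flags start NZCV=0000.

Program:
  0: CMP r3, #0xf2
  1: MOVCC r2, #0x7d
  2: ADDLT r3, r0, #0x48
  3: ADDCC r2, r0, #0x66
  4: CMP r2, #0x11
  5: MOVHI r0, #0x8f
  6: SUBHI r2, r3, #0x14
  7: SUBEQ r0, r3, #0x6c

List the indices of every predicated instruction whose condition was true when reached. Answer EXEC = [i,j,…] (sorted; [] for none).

0: ✓ CMP  NZCV=1000
1: ✓ MOVCC  r2←0x7d
2: ✓ ADDLT  r3←0xba
3: ✓ ADDCC  r2←0xd8
4: ✓ CMP  NZCV=1010
5: ✓ MOVHI  r0←0x8f
6: ✓ SUBHI  r2←0xa6
7: · SUBEQ

EXEC = [1,2,3,5,6]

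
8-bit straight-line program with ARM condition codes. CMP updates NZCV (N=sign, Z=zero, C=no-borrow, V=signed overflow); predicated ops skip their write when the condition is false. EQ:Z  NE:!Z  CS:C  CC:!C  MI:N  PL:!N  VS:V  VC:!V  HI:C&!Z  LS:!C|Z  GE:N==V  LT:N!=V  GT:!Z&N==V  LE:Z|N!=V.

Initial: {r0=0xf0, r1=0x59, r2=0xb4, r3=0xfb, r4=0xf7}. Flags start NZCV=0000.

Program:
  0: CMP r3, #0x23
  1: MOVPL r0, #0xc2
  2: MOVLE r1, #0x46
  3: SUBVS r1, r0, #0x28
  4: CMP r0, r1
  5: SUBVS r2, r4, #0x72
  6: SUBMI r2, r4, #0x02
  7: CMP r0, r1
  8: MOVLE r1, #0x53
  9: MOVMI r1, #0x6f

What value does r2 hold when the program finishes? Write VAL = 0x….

VAL = 0xf5

0: ✓ CMP  NZCV=1010
1: · MOVPL
2: ✓ MOVLE  r1←0x46
3: · SUBVS
4: ✓ CMP  NZCV=1010
5: · SUBVS
6: ✓ SUBMI  r2←0xf5
7: ✓ CMP  NZCV=1010
8: ✓ MOVLE  r1←0x53
9: ✓ MOVMI  r1←0x6f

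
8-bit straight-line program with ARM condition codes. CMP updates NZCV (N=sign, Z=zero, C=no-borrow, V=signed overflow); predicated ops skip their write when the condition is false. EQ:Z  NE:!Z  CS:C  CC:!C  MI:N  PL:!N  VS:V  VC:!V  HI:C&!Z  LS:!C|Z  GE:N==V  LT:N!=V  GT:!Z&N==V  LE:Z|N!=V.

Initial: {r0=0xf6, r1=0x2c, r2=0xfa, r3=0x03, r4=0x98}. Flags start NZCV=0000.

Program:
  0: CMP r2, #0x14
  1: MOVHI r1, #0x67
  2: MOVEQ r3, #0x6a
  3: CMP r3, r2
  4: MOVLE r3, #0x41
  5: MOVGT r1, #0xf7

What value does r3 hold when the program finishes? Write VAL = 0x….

0: ✓ CMP  NZCV=1010
1: ✓ MOVHI  r1←0x67
2: · MOVEQ
3: ✓ CMP  NZCV=0000
4: · MOVLE
5: ✓ MOVGT  r1←0xf7

VAL = 0x03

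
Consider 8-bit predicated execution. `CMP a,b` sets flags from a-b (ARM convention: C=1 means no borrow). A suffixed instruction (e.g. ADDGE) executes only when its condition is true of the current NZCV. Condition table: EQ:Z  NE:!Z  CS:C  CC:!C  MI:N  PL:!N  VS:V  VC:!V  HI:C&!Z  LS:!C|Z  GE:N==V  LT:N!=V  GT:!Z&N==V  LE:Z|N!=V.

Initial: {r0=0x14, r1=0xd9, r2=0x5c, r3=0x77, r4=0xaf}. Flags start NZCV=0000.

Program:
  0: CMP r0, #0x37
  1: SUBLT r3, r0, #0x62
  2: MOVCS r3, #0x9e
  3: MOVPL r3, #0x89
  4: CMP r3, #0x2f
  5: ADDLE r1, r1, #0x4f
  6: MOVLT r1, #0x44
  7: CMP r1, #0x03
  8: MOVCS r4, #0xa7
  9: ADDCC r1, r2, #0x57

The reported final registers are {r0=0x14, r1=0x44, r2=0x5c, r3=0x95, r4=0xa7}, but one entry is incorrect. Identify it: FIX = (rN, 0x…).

FIX = (r3, 0xb2)

[0] flags=1000 → (cmp)
[1] flags=1000 LT?T → r3=0xb2
[2] flags=1000 CS?F → skip
[3] flags=1000 PL?F → skip
[4] flags=1010 → (cmp)
[5] flags=1010 LE?T → r1=0x28
[6] flags=1010 LT?T → r1=0x44
[7] flags=0010 → (cmp)
[8] flags=0010 CS?T → r4=0xa7
[9] flags=0010 CC?F → skip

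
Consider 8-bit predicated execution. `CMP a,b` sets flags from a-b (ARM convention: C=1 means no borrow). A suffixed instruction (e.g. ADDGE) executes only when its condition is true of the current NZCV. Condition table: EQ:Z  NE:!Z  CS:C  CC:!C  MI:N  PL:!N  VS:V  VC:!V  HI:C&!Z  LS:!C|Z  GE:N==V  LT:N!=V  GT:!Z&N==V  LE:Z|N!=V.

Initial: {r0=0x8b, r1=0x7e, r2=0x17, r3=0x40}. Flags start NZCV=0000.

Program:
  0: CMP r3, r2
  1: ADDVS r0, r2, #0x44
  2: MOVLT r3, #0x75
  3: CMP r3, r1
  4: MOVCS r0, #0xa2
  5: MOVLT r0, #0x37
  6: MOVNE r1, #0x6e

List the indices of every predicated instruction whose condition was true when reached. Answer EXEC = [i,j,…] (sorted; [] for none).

0: ✓ CMP  NZCV=0010
1: · ADDVS
2: · MOVLT
3: ✓ CMP  NZCV=1000
4: · MOVCS
5: ✓ MOVLT  r0←0x37
6: ✓ MOVNE  r1←0x6e

EXEC = [5,6]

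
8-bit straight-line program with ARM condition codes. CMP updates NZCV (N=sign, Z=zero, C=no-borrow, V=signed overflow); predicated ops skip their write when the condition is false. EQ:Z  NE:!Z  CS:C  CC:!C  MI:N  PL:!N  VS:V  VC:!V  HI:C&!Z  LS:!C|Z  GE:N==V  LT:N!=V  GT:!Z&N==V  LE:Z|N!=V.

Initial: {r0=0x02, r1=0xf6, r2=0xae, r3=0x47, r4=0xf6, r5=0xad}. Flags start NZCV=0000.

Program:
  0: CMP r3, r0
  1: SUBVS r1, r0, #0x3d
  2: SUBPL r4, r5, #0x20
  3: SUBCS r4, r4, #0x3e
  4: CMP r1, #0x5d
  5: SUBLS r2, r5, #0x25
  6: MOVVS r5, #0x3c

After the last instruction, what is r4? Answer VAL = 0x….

[0] flags=0010 → (cmp)
[1] flags=0010 VS?F → skip
[2] flags=0010 PL?T → r4=0x8d
[3] flags=0010 CS?T → r4=0x4f
[4] flags=1010 → (cmp)
[5] flags=1010 LS?F → skip
[6] flags=1010 VS?F → skip

VAL = 0x4f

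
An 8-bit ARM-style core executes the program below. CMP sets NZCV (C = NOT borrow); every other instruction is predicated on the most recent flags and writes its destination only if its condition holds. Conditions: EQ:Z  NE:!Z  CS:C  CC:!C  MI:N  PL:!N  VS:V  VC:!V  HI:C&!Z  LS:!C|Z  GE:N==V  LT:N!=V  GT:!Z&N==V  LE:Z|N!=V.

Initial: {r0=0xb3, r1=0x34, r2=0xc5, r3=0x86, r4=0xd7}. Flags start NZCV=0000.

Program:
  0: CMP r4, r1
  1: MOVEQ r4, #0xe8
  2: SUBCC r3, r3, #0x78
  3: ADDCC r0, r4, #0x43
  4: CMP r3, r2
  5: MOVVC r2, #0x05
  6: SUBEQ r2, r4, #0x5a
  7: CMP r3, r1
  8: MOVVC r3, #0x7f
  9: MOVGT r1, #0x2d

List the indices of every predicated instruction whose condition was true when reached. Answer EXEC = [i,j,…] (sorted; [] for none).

[0] flags=1010 → (cmp)
[1] flags=1010 EQ?F → skip
[2] flags=1010 CC?F → skip
[3] flags=1010 CC?F → skip
[4] flags=1000 → (cmp)
[5] flags=1000 VC?T → r2=0x05
[6] flags=1000 EQ?F → skip
[7] flags=0011 → (cmp)
[8] flags=0011 VC?F → skip
[9] flags=0011 GT?F → skip

EXEC = [5]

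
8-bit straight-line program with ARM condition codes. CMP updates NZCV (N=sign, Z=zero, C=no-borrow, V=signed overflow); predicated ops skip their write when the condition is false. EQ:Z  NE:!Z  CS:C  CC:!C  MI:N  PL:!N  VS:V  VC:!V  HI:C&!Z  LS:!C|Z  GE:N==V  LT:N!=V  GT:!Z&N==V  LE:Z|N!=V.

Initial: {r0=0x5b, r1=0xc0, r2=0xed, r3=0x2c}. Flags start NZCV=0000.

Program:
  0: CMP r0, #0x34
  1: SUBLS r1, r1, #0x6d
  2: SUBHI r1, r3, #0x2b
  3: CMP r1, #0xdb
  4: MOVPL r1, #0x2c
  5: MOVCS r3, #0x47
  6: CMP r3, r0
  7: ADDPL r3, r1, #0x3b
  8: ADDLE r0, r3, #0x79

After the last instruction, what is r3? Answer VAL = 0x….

0: ✓ CMP  NZCV=0010
1: · SUBLS
2: ✓ SUBHI  r1←0x01
3: ✓ CMP  NZCV=0000
4: ✓ MOVPL  r1←0x2c
5: · MOVCS
6: ✓ CMP  NZCV=1000
7: · ADDPL
8: ✓ ADDLE  r0←0xa5

VAL = 0x2c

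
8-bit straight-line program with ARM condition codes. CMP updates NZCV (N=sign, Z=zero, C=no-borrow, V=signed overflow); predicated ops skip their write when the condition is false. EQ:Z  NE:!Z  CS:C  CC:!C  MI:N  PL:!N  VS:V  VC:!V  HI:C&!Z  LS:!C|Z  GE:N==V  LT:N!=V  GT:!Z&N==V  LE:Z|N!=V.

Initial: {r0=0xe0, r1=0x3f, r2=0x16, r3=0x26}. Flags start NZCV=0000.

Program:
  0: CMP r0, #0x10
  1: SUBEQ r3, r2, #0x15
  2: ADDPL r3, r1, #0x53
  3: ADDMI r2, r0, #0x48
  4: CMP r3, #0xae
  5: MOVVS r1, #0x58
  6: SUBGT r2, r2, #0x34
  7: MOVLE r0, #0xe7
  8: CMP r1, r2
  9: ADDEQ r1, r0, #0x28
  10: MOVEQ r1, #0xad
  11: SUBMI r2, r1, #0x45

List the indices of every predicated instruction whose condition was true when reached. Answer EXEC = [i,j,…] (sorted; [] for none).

EXEC = [3,6]

[0] flags=1010 → (cmp)
[1] flags=1010 EQ?F → skip
[2] flags=1010 PL?F → skip
[3] flags=1010 MI?T → r2=0x28
[4] flags=0000 → (cmp)
[5] flags=0000 VS?F → skip
[6] flags=0000 GT?T → r2=0xf4
[7] flags=0000 LE?F → skip
[8] flags=0000 → (cmp)
[9] flags=0000 EQ?F → skip
[10] flags=0000 EQ?F → skip
[11] flags=0000 MI?F → skip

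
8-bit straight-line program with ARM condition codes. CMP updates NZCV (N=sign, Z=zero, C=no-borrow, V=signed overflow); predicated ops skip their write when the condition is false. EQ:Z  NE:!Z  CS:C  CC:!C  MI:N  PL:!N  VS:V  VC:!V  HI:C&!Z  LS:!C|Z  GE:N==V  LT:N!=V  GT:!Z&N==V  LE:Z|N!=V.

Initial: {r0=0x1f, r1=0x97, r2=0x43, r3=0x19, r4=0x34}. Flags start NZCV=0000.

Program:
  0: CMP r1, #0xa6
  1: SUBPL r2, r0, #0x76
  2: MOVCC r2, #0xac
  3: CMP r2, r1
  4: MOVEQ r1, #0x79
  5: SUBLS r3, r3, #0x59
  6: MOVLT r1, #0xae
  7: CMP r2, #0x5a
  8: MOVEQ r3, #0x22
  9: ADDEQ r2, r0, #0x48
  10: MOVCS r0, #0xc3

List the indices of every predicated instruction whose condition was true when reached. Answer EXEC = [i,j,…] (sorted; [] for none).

EXEC = [2,10]

[0] flags=1000 → (cmp)
[1] flags=1000 PL?F → skip
[2] flags=1000 CC?T → r2=0xac
[3] flags=0010 → (cmp)
[4] flags=0010 EQ?F → skip
[5] flags=0010 LS?F → skip
[6] flags=0010 LT?F → skip
[7] flags=0011 → (cmp)
[8] flags=0011 EQ?F → skip
[9] flags=0011 EQ?F → skip
[10] flags=0011 CS?T → r0=0xc3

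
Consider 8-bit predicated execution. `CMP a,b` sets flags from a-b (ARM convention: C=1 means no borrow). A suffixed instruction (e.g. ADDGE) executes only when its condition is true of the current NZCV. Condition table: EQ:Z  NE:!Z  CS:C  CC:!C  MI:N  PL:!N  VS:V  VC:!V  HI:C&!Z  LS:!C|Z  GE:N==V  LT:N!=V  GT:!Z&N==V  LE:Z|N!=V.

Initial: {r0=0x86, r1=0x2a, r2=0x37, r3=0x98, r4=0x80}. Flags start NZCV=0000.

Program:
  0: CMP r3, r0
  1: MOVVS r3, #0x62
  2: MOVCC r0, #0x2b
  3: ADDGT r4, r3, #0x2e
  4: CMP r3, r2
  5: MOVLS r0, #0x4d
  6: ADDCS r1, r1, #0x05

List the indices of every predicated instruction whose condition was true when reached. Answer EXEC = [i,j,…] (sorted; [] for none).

EXEC = [3,6]

[0] flags=0010 → (cmp)
[1] flags=0010 VS?F → skip
[2] flags=0010 CC?F → skip
[3] flags=0010 GT?T → r4=0xc6
[4] flags=0011 → (cmp)
[5] flags=0011 LS?F → skip
[6] flags=0011 CS?T → r1=0x2f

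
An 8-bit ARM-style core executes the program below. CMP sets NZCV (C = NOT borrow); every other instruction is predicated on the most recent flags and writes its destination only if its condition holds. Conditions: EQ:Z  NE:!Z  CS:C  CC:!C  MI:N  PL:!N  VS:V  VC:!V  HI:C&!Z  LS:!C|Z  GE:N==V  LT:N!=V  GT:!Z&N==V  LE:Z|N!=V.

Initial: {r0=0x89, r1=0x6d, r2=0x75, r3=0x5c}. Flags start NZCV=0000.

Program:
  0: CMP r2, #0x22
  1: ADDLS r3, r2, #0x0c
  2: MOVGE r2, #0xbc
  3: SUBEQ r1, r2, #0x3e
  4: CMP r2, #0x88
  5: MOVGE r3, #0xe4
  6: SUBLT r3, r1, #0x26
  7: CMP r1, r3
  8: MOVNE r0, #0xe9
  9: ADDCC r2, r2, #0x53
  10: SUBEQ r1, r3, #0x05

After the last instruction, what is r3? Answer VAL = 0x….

VAL = 0xe4

[0] flags=0010 → (cmp)
[1] flags=0010 LS?F → skip
[2] flags=0010 GE?T → r2=0xbc
[3] flags=0010 EQ?F → skip
[4] flags=0010 → (cmp)
[5] flags=0010 GE?T → r3=0xe4
[6] flags=0010 LT?F → skip
[7] flags=1001 → (cmp)
[8] flags=1001 NE?T → r0=0xe9
[9] flags=1001 CC?T → r2=0x0f
[10] flags=1001 EQ?F → skip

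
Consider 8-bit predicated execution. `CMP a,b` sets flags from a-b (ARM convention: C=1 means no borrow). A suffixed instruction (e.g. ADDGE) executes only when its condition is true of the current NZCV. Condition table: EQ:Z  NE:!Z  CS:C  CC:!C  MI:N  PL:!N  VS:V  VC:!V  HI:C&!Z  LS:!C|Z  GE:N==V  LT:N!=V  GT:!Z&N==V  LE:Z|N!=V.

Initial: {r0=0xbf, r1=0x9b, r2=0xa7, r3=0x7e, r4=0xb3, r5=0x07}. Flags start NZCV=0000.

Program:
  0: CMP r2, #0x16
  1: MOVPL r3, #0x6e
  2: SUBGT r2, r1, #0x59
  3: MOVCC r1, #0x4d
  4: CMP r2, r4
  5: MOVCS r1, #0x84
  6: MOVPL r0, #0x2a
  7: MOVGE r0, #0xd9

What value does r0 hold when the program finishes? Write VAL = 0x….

VAL = 0xbf

0: ✓ CMP  NZCV=1010
1: · MOVPL
2: · SUBGT
3: · MOVCC
4: ✓ CMP  NZCV=1000
5: · MOVCS
6: · MOVPL
7: · MOVGE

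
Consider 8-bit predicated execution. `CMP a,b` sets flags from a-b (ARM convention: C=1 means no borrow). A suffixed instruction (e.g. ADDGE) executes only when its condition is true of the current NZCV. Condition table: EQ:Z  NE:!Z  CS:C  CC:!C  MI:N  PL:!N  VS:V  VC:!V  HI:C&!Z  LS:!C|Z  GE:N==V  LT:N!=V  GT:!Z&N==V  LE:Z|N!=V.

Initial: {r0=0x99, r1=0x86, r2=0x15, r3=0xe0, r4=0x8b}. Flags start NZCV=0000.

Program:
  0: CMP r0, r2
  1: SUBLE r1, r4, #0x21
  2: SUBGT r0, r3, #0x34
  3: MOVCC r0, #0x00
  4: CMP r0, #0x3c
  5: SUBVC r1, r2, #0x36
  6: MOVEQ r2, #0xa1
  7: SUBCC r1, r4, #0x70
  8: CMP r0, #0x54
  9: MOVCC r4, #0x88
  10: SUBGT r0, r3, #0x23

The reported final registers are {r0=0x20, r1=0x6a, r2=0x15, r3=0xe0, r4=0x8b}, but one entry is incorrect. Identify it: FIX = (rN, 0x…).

FIX = (r0, 0x99)

0: ✓ CMP  NZCV=1010
1: ✓ SUBLE  r1←0x6a
2: · SUBGT
3: · MOVCC
4: ✓ CMP  NZCV=0011
5: · SUBVC
6: · MOVEQ
7: · SUBCC
8: ✓ CMP  NZCV=0011
9: · MOVCC
10: · SUBGT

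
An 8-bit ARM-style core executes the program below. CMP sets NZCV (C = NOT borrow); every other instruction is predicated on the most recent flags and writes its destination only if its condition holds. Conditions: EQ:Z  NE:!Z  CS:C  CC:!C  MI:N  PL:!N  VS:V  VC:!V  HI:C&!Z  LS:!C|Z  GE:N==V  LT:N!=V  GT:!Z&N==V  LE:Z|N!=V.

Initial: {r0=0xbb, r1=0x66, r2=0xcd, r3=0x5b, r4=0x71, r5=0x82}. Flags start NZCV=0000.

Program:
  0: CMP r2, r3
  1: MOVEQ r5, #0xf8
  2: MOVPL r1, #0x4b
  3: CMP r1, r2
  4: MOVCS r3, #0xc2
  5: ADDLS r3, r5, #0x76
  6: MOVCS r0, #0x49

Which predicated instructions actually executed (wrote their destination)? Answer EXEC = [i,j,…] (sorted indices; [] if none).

EXEC = [2,5]

[0] flags=0011 → (cmp)
[1] flags=0011 EQ?F → skip
[2] flags=0011 PL?T → r1=0x4b
[3] flags=0000 → (cmp)
[4] flags=0000 CS?F → skip
[5] flags=0000 LS?T → r3=0xf8
[6] flags=0000 CS?F → skip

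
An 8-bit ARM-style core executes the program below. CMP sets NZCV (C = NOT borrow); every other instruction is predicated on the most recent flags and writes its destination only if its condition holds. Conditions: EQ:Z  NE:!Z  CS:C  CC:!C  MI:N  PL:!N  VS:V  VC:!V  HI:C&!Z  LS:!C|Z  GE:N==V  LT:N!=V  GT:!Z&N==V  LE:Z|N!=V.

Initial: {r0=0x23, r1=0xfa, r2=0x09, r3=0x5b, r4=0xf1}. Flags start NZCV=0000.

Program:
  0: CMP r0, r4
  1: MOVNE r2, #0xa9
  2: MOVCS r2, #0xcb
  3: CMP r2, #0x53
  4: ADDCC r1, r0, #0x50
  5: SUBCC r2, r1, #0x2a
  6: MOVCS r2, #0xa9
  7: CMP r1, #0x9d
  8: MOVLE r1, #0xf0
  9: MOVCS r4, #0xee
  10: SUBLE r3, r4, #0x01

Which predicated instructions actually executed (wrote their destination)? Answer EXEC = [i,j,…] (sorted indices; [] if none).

EXEC = [1,6,9]

[0] flags=0000 → (cmp)
[1] flags=0000 NE?T → r2=0xa9
[2] flags=0000 CS?F → skip
[3] flags=0011 → (cmp)
[4] flags=0011 CC?F → skip
[5] flags=0011 CC?F → skip
[6] flags=0011 CS?T → r2=0xa9
[7] flags=0010 → (cmp)
[8] flags=0010 LE?F → skip
[9] flags=0010 CS?T → r4=0xee
[10] flags=0010 LE?F → skip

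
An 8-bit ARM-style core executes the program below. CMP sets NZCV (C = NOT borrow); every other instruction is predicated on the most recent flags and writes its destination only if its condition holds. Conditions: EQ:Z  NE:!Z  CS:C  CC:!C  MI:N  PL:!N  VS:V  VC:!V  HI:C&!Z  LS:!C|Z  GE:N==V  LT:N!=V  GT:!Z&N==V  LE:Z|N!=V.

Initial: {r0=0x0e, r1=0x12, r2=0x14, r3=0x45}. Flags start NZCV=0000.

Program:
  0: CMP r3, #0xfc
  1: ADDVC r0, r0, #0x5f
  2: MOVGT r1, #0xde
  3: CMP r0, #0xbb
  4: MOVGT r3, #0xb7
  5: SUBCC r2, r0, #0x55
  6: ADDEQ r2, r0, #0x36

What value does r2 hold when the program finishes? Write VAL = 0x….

0: ✓ CMP  NZCV=0000
1: ✓ ADDVC  r0←0x6d
2: ✓ MOVGT  r1←0xde
3: ✓ CMP  NZCV=1001
4: ✓ MOVGT  r3←0xb7
5: ✓ SUBCC  r2←0x18
6: · ADDEQ

VAL = 0x18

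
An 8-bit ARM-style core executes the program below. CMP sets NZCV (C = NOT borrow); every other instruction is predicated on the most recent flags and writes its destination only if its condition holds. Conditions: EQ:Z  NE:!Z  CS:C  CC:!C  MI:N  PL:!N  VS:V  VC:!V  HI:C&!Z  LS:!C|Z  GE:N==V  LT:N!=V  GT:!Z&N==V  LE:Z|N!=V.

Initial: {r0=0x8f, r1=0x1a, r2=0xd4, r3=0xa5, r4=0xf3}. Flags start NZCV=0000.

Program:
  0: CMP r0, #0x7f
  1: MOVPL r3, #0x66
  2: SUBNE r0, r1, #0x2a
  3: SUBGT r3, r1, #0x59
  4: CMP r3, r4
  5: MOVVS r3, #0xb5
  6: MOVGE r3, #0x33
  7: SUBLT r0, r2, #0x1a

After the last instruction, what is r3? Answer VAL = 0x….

VAL = 0x33

[0] flags=0011 → (cmp)
[1] flags=0011 PL?T → r3=0x66
[2] flags=0011 NE?T → r0=0xf0
[3] flags=0011 GT?F → skip
[4] flags=0000 → (cmp)
[5] flags=0000 VS?F → skip
[6] flags=0000 GE?T → r3=0x33
[7] flags=0000 LT?F → skip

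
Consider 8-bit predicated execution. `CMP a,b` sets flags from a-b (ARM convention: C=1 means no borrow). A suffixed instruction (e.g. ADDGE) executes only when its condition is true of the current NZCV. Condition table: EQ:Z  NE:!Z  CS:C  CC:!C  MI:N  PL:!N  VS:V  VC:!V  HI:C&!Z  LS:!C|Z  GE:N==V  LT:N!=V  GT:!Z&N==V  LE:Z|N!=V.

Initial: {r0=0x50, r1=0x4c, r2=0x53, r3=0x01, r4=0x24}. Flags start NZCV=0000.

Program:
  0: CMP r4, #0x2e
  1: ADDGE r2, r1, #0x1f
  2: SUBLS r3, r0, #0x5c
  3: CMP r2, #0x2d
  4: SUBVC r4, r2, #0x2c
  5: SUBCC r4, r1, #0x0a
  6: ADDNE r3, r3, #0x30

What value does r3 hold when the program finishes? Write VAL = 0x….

VAL = 0x24

0: ✓ CMP  NZCV=1000
1: · ADDGE
2: ✓ SUBLS  r3←0xf4
3: ✓ CMP  NZCV=0010
4: ✓ SUBVC  r4←0x27
5: · SUBCC
6: ✓ ADDNE  r3←0x24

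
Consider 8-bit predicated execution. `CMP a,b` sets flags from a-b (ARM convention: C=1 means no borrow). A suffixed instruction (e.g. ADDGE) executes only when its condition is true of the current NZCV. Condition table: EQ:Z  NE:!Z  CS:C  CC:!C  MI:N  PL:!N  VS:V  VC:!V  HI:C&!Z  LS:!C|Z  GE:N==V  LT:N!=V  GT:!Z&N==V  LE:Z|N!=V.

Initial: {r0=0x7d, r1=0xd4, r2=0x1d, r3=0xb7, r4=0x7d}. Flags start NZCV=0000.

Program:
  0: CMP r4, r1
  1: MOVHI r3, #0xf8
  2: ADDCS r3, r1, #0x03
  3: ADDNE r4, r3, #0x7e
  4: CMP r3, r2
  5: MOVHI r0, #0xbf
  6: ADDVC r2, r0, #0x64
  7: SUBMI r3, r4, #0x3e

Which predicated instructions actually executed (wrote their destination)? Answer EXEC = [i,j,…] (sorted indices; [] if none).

[0] flags=1001 → (cmp)
[1] flags=1001 HI?F → skip
[2] flags=1001 CS?F → skip
[3] flags=1001 NE?T → r4=0x35
[4] flags=1010 → (cmp)
[5] flags=1010 HI?T → r0=0xbf
[6] flags=1010 VC?T → r2=0x23
[7] flags=1010 MI?T → r3=0xf7

EXEC = [3,5,6,7]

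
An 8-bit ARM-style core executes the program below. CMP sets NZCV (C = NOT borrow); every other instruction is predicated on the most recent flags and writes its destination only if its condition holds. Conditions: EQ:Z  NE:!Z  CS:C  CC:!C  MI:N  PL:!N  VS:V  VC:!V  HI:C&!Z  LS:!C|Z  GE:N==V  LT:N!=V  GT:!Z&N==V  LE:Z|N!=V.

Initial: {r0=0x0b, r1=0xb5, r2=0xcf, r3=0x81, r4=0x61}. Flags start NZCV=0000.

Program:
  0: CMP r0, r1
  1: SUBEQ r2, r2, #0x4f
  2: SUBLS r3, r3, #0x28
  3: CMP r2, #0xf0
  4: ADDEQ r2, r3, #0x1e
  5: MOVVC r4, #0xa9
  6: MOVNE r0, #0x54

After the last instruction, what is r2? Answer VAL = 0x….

[0] flags=0000 → (cmp)
[1] flags=0000 EQ?F → skip
[2] flags=0000 LS?T → r3=0x59
[3] flags=1000 → (cmp)
[4] flags=1000 EQ?F → skip
[5] flags=1000 VC?T → r4=0xa9
[6] flags=1000 NE?T → r0=0x54

VAL = 0xcf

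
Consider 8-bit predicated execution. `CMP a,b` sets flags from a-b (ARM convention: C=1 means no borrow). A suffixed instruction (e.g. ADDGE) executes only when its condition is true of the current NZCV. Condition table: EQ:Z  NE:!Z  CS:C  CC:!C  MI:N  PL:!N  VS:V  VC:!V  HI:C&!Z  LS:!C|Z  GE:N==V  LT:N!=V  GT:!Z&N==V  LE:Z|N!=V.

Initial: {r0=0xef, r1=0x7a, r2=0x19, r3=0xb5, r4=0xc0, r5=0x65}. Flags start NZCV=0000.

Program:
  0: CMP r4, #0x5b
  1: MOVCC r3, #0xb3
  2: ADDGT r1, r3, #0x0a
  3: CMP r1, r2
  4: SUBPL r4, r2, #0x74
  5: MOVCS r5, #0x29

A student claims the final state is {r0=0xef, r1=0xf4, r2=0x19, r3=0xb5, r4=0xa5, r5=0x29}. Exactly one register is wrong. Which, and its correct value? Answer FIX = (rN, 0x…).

FIX = (r1, 0x7a)

[0] flags=0011 → (cmp)
[1] flags=0011 CC?F → skip
[2] flags=0011 GT?F → skip
[3] flags=0010 → (cmp)
[4] flags=0010 PL?T → r4=0xa5
[5] flags=0010 CS?T → r5=0x29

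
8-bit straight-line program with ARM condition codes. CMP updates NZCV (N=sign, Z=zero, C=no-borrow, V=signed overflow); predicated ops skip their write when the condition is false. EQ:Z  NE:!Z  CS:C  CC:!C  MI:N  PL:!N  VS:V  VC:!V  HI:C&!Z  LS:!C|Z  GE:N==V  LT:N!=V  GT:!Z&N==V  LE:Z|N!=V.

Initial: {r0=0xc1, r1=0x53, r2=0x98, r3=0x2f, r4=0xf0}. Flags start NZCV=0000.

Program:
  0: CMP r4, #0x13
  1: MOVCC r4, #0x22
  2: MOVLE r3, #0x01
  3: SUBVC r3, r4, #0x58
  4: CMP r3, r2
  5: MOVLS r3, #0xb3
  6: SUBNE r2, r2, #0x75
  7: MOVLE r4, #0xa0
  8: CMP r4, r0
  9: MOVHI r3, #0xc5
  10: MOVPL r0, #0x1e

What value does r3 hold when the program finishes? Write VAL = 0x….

VAL = 0xb3

[0] flags=1010 → (cmp)
[1] flags=1010 CC?F → skip
[2] flags=1010 LE?T → r3=0x01
[3] flags=1010 VC?T → r3=0x98
[4] flags=0110 → (cmp)
[5] flags=0110 LS?T → r3=0xb3
[6] flags=0110 NE?F → skip
[7] flags=0110 LE?T → r4=0xa0
[8] flags=1000 → (cmp)
[9] flags=1000 HI?F → skip
[10] flags=1000 PL?F → skip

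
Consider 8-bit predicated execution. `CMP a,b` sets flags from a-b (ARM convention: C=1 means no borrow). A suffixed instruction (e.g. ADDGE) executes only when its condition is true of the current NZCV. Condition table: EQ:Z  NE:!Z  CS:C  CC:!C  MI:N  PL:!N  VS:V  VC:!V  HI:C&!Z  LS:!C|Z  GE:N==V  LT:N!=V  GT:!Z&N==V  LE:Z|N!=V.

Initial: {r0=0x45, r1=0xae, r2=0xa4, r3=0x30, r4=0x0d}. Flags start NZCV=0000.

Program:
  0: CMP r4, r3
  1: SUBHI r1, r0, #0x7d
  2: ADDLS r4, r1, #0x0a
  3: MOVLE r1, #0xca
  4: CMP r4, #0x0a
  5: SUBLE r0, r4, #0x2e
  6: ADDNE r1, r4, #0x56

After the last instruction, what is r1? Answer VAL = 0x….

VAL = 0x0e

[0] flags=1000 → (cmp)
[1] flags=1000 HI?F → skip
[2] flags=1000 LS?T → r4=0xb8
[3] flags=1000 LE?T → r1=0xca
[4] flags=1010 → (cmp)
[5] flags=1010 LE?T → r0=0x8a
[6] flags=1010 NE?T → r1=0x0e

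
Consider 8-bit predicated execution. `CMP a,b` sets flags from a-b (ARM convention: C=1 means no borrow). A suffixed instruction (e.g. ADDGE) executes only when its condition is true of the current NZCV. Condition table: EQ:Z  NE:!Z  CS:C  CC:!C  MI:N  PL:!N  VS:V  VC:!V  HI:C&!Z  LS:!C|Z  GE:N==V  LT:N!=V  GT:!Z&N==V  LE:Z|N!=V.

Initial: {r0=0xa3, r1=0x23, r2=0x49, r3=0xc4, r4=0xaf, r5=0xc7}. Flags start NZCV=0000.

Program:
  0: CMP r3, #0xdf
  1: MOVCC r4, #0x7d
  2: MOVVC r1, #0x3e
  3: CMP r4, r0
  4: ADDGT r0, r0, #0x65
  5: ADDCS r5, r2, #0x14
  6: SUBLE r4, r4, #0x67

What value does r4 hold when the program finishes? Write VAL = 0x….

VAL = 0x7d

[0] flags=1000 → (cmp)
[1] flags=1000 CC?T → r4=0x7d
[2] flags=1000 VC?T → r1=0x3e
[3] flags=1001 → (cmp)
[4] flags=1001 GT?T → r0=0x08
[5] flags=1001 CS?F → skip
[6] flags=1001 LE?F → skip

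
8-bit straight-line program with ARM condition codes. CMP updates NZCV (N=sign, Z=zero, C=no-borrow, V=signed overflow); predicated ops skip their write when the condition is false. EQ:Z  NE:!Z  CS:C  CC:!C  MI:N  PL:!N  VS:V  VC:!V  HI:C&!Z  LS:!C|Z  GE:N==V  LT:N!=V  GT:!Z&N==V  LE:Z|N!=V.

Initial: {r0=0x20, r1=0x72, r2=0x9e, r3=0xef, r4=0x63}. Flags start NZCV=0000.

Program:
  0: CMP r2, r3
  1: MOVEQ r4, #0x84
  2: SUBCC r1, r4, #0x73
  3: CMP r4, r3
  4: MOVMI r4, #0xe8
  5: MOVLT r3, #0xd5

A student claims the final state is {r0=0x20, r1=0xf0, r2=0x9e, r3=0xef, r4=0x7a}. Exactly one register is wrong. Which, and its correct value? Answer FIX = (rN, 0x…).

[0] flags=1000 → (cmp)
[1] flags=1000 EQ?F → skip
[2] flags=1000 CC?T → r1=0xf0
[3] flags=0000 → (cmp)
[4] flags=0000 MI?F → skip
[5] flags=0000 LT?F → skip

FIX = (r4, 0x63)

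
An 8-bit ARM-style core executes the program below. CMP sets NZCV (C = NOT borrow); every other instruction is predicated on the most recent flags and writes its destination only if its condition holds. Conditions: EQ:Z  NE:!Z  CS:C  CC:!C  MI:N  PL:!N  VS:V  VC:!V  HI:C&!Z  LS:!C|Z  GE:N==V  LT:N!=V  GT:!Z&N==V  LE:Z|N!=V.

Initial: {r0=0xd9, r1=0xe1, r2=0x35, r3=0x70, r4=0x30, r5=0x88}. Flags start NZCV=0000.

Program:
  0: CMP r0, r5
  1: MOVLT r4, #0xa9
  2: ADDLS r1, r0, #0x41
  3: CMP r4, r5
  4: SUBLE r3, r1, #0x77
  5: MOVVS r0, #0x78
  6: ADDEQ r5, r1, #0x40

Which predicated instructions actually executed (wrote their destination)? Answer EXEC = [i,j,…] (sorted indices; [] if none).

[0] flags=0010 → (cmp)
[1] flags=0010 LT?F → skip
[2] flags=0010 LS?F → skip
[3] flags=1001 → (cmp)
[4] flags=1001 LE?F → skip
[5] flags=1001 VS?T → r0=0x78
[6] flags=1001 EQ?F → skip

EXEC = [5]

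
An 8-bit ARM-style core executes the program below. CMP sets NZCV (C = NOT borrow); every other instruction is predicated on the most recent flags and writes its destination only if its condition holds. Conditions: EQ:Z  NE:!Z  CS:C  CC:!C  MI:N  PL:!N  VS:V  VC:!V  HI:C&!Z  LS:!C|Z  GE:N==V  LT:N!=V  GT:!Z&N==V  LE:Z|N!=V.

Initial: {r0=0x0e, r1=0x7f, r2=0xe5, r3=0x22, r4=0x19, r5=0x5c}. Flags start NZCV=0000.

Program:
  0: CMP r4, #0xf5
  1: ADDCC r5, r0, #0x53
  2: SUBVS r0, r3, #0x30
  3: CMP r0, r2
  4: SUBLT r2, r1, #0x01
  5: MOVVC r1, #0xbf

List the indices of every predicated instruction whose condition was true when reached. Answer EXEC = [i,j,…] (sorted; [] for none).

0: ✓ CMP  NZCV=0000
1: ✓ ADDCC  r5←0x61
2: · SUBVS
3: ✓ CMP  NZCV=0000
4: · SUBLT
5: ✓ MOVVC  r1←0xbf

EXEC = [1,5]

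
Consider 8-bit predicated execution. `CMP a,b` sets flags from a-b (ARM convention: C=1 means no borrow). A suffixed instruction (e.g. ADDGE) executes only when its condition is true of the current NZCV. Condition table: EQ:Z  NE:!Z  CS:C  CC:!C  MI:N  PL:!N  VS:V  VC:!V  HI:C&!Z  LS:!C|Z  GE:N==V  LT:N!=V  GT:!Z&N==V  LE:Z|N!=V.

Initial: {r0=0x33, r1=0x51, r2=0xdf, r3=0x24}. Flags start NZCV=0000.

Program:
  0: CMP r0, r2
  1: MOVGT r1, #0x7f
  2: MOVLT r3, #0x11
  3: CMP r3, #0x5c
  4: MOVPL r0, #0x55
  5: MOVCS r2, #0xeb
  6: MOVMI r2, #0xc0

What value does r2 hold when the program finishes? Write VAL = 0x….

0: ✓ CMP  NZCV=0000
1: ✓ MOVGT  r1←0x7f
2: · MOVLT
3: ✓ CMP  NZCV=1000
4: · MOVPL
5: · MOVCS
6: ✓ MOVMI  r2←0xc0

VAL = 0xc0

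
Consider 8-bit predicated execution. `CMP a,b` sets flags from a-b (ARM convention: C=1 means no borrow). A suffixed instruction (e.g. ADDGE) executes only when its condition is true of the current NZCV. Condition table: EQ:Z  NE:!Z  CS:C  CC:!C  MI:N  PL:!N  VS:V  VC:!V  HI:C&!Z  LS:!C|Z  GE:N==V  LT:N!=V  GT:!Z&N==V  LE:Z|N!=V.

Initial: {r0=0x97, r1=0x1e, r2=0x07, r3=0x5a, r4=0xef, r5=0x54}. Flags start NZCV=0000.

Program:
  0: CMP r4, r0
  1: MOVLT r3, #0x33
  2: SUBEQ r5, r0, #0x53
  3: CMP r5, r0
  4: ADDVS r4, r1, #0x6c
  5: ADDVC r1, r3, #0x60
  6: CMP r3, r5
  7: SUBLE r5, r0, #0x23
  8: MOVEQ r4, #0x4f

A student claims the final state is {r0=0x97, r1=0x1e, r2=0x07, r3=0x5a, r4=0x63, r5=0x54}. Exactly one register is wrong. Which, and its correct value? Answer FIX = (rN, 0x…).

FIX = (r4, 0x8a)

0: ✓ CMP  NZCV=0010
1: · MOVLT
2: · SUBEQ
3: ✓ CMP  NZCV=1001
4: ✓ ADDVS  r4←0x8a
5: · ADDVC
6: ✓ CMP  NZCV=0010
7: · SUBLE
8: · MOVEQ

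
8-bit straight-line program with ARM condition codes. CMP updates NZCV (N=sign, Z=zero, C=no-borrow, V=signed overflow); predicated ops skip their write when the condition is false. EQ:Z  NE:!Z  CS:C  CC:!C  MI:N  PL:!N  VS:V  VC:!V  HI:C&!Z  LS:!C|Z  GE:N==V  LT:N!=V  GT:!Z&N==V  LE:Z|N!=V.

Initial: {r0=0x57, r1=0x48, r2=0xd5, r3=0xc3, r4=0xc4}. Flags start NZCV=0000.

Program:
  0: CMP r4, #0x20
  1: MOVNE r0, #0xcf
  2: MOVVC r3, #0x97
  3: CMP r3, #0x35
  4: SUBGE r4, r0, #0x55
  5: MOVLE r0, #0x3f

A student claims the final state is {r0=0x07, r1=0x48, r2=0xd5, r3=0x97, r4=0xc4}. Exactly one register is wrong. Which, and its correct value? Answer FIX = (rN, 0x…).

FIX = (r0, 0x3f)

0: ✓ CMP  NZCV=1010
1: ✓ MOVNE  r0←0xcf
2: ✓ MOVVC  r3←0x97
3: ✓ CMP  NZCV=0011
4: · SUBGE
5: ✓ MOVLE  r0←0x3f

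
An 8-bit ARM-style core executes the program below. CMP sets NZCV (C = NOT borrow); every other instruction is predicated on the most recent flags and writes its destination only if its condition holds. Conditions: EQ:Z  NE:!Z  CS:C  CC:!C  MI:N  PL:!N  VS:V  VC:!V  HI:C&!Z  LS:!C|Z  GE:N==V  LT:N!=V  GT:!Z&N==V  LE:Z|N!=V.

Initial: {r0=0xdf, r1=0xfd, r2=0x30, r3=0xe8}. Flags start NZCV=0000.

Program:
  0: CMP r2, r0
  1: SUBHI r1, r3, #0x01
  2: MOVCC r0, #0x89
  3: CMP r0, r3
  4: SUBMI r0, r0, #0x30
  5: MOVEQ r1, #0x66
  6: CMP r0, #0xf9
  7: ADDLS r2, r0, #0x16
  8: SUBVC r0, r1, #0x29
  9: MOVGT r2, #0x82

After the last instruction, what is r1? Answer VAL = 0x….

0: ✓ CMP  NZCV=0000
1: · SUBHI
2: ✓ MOVCC  r0←0x89
3: ✓ CMP  NZCV=1000
4: ✓ SUBMI  r0←0x59
5: · MOVEQ
6: ✓ CMP  NZCV=0000
7: ✓ ADDLS  r2←0x6f
8: ✓ SUBVC  r0←0xd4
9: ✓ MOVGT  r2←0x82

VAL = 0xfd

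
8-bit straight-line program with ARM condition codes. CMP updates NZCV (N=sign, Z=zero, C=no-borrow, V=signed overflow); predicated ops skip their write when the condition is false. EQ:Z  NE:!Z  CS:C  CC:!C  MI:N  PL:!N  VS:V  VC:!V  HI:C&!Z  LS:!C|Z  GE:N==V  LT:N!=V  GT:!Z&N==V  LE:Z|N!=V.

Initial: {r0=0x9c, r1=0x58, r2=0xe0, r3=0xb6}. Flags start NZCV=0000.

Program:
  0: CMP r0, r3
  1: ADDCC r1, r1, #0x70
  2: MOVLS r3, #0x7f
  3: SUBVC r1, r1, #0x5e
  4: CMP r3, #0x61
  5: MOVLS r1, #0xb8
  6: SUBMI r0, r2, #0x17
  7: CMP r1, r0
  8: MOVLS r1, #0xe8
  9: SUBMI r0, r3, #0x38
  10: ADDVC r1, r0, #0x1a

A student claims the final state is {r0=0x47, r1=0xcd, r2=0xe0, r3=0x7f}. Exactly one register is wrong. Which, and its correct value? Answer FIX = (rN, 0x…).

0: ✓ CMP  NZCV=1000
1: ✓ ADDCC  r1←0xc8
2: ✓ MOVLS  r3←0x7f
3: ✓ SUBVC  r1←0x6a
4: ✓ CMP  NZCV=0010
5: · MOVLS
6: · SUBMI
7: ✓ CMP  NZCV=1001
8: ✓ MOVLS  r1←0xe8
9: ✓ SUBMI  r0←0x47
10: · ADDVC

FIX = (r1, 0xe8)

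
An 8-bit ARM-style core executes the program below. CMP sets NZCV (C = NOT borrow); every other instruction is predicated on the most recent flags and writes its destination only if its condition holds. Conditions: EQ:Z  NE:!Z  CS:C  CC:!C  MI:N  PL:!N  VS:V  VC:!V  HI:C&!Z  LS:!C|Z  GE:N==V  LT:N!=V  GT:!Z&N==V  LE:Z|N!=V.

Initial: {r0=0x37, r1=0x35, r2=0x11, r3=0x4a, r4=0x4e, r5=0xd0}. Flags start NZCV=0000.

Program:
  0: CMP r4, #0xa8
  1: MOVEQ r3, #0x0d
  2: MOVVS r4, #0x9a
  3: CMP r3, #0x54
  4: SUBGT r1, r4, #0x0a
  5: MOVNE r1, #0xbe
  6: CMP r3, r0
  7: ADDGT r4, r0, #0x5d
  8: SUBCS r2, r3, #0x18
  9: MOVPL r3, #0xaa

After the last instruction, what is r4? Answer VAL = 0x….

0: ✓ CMP  NZCV=1001
1: · MOVEQ
2: ✓ MOVVS  r4←0x9a
3: ✓ CMP  NZCV=1000
4: · SUBGT
5: ✓ MOVNE  r1←0xbe
6: ✓ CMP  NZCV=0010
7: ✓ ADDGT  r4←0x94
8: ✓ SUBCS  r2←0x32
9: ✓ MOVPL  r3←0xaa

VAL = 0x94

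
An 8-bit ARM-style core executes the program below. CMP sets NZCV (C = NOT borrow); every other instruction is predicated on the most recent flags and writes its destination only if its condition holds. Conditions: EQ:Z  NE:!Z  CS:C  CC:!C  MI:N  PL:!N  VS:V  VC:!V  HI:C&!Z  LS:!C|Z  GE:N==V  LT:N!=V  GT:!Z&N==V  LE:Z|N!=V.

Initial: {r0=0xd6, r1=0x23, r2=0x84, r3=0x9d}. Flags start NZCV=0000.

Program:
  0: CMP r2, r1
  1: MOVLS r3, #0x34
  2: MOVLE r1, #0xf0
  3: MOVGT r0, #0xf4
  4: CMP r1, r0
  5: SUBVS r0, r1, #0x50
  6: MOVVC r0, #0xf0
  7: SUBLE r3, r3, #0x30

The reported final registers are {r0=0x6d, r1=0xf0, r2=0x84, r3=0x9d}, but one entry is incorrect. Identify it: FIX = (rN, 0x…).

0: ✓ CMP  NZCV=0011
1: · MOVLS
2: ✓ MOVLE  r1←0xf0
3: · MOVGT
4: ✓ CMP  NZCV=0010
5: · SUBVS
6: ✓ MOVVC  r0←0xf0
7: · SUBLE

FIX = (r0, 0xf0)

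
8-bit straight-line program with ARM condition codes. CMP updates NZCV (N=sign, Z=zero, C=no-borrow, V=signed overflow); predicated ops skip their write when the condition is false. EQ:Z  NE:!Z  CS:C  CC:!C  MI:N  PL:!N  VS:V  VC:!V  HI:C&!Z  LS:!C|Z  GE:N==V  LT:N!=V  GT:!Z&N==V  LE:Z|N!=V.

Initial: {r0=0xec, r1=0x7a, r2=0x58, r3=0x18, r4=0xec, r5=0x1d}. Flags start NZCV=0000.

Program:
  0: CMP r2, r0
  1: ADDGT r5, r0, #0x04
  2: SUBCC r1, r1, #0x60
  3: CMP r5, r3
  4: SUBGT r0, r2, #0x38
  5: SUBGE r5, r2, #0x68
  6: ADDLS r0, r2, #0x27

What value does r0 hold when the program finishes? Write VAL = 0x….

0: ✓ CMP  NZCV=0000
1: ✓ ADDGT  r5←0xf0
2: ✓ SUBCC  r1←0x1a
3: ✓ CMP  NZCV=1010
4: · SUBGT
5: · SUBGE
6: · ADDLS

VAL = 0xec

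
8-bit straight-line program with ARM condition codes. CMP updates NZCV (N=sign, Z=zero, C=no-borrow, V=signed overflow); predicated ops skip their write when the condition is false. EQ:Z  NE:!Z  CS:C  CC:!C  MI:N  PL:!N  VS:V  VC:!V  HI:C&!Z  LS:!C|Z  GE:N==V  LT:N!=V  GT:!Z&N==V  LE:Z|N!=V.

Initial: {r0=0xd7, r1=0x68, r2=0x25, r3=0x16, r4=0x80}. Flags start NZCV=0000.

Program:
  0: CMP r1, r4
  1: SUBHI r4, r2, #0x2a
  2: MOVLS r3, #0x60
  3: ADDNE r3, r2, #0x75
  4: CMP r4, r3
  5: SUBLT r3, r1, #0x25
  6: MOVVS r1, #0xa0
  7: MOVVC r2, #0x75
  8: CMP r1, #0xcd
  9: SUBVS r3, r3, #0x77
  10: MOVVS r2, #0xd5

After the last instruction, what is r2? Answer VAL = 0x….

0: ✓ CMP  NZCV=1001
1: · SUBHI
2: ✓ MOVLS  r3←0x60
3: ✓ ADDNE  r3←0x9a
4: ✓ CMP  NZCV=1000
5: ✓ SUBLT  r3←0x43
6: · MOVVS
7: ✓ MOVVC  r2←0x75
8: ✓ CMP  NZCV=1001
9: ✓ SUBVS  r3←0xcc
10: ✓ MOVVS  r2←0xd5

VAL = 0xd5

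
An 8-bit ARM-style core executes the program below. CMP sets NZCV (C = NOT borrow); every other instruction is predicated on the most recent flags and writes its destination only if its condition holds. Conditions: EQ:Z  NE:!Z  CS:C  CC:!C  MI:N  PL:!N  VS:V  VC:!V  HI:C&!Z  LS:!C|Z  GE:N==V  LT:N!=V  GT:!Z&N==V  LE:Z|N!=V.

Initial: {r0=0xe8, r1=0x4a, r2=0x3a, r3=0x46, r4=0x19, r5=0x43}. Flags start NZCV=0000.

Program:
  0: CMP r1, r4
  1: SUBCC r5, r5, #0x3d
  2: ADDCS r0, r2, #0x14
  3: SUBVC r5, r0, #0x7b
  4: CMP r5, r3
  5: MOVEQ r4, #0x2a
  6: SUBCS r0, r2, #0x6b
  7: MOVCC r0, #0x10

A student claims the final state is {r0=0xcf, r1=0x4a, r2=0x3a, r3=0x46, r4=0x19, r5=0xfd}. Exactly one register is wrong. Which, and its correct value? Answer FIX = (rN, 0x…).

0: ✓ CMP  NZCV=0010
1: · SUBCC
2: ✓ ADDCS  r0←0x4e
3: ✓ SUBVC  r5←0xd3
4: ✓ CMP  NZCV=1010
5: · MOVEQ
6: ✓ SUBCS  r0←0xcf
7: · MOVCC

FIX = (r5, 0xd3)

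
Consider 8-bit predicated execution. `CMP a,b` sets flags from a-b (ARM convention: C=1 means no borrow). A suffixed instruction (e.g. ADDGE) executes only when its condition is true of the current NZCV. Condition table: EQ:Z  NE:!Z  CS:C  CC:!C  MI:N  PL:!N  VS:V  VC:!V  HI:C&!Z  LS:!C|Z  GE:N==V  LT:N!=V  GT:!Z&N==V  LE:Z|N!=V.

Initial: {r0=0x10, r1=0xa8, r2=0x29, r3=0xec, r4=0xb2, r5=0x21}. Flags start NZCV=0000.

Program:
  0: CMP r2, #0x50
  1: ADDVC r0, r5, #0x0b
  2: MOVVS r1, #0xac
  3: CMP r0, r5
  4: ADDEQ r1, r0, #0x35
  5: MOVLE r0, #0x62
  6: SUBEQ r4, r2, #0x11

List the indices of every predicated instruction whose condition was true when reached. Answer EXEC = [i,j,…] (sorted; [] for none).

0: ✓ CMP  NZCV=1000
1: ✓ ADDVC  r0←0x2c
2: · MOVVS
3: ✓ CMP  NZCV=0010
4: · ADDEQ
5: · MOVLE
6: · SUBEQ

EXEC = [1]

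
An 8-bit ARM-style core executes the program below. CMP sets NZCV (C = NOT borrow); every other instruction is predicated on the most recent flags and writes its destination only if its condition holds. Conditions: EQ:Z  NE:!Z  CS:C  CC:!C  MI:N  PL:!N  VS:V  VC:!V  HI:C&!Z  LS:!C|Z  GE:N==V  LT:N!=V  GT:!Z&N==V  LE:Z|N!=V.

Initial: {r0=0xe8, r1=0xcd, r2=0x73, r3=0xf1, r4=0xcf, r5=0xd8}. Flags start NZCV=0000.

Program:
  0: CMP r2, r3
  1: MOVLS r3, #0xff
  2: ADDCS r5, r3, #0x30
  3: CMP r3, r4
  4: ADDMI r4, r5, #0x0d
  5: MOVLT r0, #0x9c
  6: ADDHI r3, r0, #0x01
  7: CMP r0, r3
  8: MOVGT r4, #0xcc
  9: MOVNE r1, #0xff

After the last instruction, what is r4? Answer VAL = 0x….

VAL = 0xcf

0: ✓ CMP  NZCV=1001
1: ✓ MOVLS  r3←0xff
2: · ADDCS
3: ✓ CMP  NZCV=0010
4: · ADDMI
5: · MOVLT
6: ✓ ADDHI  r3←0xe9
7: ✓ CMP  NZCV=1000
8: · MOVGT
9: ✓ MOVNE  r1←0xff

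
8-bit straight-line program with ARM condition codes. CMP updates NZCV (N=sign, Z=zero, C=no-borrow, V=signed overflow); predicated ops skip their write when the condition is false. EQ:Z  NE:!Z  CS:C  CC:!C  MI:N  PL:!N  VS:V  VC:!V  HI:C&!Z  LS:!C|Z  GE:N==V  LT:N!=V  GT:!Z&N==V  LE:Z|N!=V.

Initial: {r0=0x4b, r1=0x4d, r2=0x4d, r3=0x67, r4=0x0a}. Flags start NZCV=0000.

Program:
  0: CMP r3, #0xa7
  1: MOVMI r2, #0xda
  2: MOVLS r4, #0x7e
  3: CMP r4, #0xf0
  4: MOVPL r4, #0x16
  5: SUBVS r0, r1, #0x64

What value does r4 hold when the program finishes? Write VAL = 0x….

0: ✓ CMP  NZCV=1001
1: ✓ MOVMI  r2←0xda
2: ✓ MOVLS  r4←0x7e
3: ✓ CMP  NZCV=1001
4: · MOVPL
5: ✓ SUBVS  r0←0xe9

VAL = 0x7e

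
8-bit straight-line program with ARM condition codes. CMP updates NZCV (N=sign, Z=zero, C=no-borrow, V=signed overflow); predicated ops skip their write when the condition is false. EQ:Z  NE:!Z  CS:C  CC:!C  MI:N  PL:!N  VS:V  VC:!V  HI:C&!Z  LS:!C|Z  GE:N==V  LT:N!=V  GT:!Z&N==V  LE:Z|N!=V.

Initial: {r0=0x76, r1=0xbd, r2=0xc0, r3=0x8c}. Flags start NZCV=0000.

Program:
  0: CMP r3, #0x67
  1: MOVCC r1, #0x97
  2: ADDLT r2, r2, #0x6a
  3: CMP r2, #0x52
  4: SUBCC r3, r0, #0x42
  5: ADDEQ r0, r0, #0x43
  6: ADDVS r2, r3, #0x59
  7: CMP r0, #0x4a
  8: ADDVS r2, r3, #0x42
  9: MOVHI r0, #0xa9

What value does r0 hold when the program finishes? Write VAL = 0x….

[0] flags=0011 → (cmp)
[1] flags=0011 CC?F → skip
[2] flags=0011 LT?T → r2=0x2a
[3] flags=1000 → (cmp)
[4] flags=1000 CC?T → r3=0x34
[5] flags=1000 EQ?F → skip
[6] flags=1000 VS?F → skip
[7] flags=0010 → (cmp)
[8] flags=0010 VS?F → skip
[9] flags=0010 HI?T → r0=0xa9

VAL = 0xa9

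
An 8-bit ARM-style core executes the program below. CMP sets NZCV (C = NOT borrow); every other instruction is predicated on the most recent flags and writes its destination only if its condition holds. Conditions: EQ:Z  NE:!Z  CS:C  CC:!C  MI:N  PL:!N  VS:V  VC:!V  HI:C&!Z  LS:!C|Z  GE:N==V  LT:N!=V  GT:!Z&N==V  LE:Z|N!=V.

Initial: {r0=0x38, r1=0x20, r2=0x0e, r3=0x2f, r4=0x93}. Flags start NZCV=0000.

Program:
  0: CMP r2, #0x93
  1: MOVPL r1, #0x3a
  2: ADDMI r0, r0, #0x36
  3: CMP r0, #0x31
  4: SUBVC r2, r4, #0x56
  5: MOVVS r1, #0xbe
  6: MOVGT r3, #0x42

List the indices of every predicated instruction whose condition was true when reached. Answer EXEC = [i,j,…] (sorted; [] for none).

EXEC = [1,4,6]

0: ✓ CMP  NZCV=0000
1: ✓ MOVPL  r1←0x3a
2: · ADDMI
3: ✓ CMP  NZCV=0010
4: ✓ SUBVC  r2←0x3d
5: · MOVVS
6: ✓ MOVGT  r3←0x42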